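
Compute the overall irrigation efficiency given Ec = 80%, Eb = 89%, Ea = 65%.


Ec = 0.8, Eb = 0.89, Ea = 0.65
E = 0.8 * 0.89 * 0.65 * 100 = 46.2800%

46.2800 %


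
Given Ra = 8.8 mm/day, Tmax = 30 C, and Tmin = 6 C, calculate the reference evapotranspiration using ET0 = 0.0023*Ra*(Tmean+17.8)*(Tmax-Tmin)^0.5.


Tmean = (Tmax + Tmin)/2 = (30 + 6)/2 = 18.0
ET0 = 0.0023 * 8.8 * (18.0 + 17.8) * sqrt(30 - 6)
ET0 = 0.0023 * 8.8 * 35.8 * 4.898979

3.5498 mm/day


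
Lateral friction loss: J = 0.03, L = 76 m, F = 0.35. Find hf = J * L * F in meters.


hf = J * L * F = 0.03 * 76 * 0.35 = 0.7980 m

0.7980 m


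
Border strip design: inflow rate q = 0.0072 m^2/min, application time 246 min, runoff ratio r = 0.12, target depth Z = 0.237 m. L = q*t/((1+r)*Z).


L = q*t/((1+r)*Z)
L = 0.0072*246/((1+0.12)*0.237)
L = 1.7712/0.26544

6.6727 m


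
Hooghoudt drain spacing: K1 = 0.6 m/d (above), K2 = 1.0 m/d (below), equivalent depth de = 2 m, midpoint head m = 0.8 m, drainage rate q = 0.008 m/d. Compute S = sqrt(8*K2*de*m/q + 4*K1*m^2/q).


S^2 = 8*K2*de*m/q + 4*K1*m^2/q
S^2 = 8*1.0*2*0.8/0.008 + 4*0.6*0.8^2/0.008
S = sqrt(1792.0000)

42.3320 m


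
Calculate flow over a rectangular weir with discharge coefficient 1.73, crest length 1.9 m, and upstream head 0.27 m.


Q = C * L * H^(3/2) = 1.73 * 1.9 * 0.27^1.5 = 1.73 * 1.9 * 0.140296

0.4612 m^3/s


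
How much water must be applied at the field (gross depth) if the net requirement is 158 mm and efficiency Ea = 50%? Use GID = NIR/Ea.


Ea = 50% = 0.5
GID = NIR / Ea = 158 / 0.5 = 316.0000 mm

316.0000 mm


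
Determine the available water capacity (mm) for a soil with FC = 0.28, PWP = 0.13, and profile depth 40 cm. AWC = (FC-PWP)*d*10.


AWC = (FC - PWP) * d * 10
AWC = (0.28 - 0.13) * 40 * 10
AWC = 0.1500 * 40 * 10

60.0000 mm


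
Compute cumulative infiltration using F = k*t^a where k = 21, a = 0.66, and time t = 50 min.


F = k * t^a = 21 * 50^0.66
F = 21 * 13.222702

277.6767 mm


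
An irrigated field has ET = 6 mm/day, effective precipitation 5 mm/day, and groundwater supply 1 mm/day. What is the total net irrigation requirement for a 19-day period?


Daily deficit = ET - Pe - GW = 6 - 5 - 1 = 0 mm/day
NIR = 0 * 19 = 0 mm

0 mm


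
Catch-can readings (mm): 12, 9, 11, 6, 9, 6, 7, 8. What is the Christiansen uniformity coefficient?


mean = 8.500000 mm
MAD = 1.750000 mm
CU = (1 - 1.750000/8.500000)*100

79.4118 %


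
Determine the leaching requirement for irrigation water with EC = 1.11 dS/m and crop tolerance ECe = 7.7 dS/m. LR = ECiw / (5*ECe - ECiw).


LR = ECiw / (5*ECe - ECiw)
LR = 1.11 / (5*7.7 - 1.11)
LR = 1.11 / 37.3900

0.0297


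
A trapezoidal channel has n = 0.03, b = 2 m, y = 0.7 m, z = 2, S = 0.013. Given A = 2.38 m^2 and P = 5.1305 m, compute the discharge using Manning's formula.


R = A/P = 2.38/5.1305 = 0.463892
Q = (1/0.03) * 2.38 * 0.463892^(2/3) * 0.013^0.5

5.4205 m^3/s


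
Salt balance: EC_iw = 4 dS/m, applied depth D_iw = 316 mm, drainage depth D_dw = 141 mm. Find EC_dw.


EC_dw = EC_iw * D_iw / D_dw
EC_dw = 4 * 316 / 141
EC_dw = 1264 / 141

8.9645 dS/m


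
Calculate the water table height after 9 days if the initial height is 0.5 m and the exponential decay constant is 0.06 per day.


m = m0 * exp(-k*t)
m = 0.5 * exp(-0.06 * 9)
m = 0.5 * exp(-0.5400)

0.2914 m


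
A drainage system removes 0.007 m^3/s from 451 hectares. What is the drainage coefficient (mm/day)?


DC = Q * 86400 / (A * 10000) * 1000
DC = 0.007 * 86400 / (451 * 10000) * 1000
DC = 604800.0000 / 4510000

0.1341 mm/day


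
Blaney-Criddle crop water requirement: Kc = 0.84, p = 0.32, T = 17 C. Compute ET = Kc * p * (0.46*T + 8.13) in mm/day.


ET = Kc * p * (0.46*T + 8.13)
ET = 0.84 * 0.32 * (0.46*17 + 8.13)
ET = 0.84 * 0.32 * 15.9500

4.2874 mm/day


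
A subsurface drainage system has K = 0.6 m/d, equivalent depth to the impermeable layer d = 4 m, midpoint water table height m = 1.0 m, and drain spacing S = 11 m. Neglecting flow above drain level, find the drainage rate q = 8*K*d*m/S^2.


q = 8*K*d*m/S^2
q = 8*0.6*4*1.0/11^2
q = 19.2000 / 121

0.1587 m/d


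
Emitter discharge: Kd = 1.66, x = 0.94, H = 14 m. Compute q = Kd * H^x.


q = Kd * H^x = 1.66 * 14^0.94 = 1.66 * 11.949792

19.8367 L/h


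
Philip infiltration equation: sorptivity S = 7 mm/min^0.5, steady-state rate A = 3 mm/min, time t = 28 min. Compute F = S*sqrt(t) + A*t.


F = S*sqrt(t) + A*t
F = 7*sqrt(28) + 3*28
F = 7*5.291503 + 84

121.0405 mm


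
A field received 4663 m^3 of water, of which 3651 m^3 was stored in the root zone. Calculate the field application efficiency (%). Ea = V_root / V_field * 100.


Ea = V_root / V_field * 100 = 3651 / 4663 * 100 = 78.2972%

78.2972 %


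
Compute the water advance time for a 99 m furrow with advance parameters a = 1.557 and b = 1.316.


t = (L/a)^(1/b)
t = (99/1.557)^(1/1.316)
t = 63.583815^(1/1.316)

23.4598 min


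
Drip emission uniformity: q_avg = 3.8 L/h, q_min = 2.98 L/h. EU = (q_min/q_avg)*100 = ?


EU = (q_min/q_avg)*100 = (2.98/3.8)*100 = 78.4211%

78.4211 %


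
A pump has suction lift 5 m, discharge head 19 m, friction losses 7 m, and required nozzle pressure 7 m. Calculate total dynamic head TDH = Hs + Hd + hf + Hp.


TDH = Hs + Hd + hf + Hp = 5 + 19 + 7 + 7 = 38

38 m


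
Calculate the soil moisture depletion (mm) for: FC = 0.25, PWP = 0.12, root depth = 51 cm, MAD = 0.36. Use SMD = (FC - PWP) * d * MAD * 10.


SMD = (FC - PWP) * d * MAD * 10
SMD = (0.25 - 0.12) * 51 * 0.36 * 10
SMD = 0.1300 * 51 * 0.36 * 10

23.8680 mm


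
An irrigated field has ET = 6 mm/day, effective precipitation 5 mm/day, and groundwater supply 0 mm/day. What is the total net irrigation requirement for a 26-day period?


Daily deficit = ET - Pe - GW = 6 - 5 - 0 = 1 mm/day
NIR = 1 * 26 = 26 mm

26.0000 mm


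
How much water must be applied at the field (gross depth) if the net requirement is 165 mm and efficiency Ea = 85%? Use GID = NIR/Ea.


Ea = 85% = 0.85
GID = NIR / Ea = 165 / 0.85 = 194.1176 mm

194.1176 mm


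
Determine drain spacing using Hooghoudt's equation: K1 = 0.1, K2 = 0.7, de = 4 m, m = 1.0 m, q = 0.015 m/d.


S^2 = 8*K2*de*m/q + 4*K1*m^2/q
S^2 = 8*0.7*4*1.0/0.015 + 4*0.1*1.0^2/0.015
S = sqrt(1520.0000)

38.9872 m


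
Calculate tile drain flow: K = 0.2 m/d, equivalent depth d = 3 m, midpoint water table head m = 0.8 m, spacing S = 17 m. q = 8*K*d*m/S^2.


q = 8*K*d*m/S^2
q = 8*0.2*3*0.8/17^2
q = 3.8400 / 289

0.0133 m/d


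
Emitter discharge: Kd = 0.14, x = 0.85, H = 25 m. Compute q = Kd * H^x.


q = Kd * H^x = 0.14 * 25^0.85 = 0.14 * 15.425847

2.1596 L/h


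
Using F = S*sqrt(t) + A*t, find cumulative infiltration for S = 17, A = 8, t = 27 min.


F = S*sqrt(t) + A*t
F = 17*sqrt(27) + 8*27
F = 17*5.196152 + 216

304.3346 mm


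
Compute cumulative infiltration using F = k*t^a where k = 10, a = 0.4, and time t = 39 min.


F = k * t^a = 10 * 39^0.4
F = 10 * 4.329381

43.2938 mm


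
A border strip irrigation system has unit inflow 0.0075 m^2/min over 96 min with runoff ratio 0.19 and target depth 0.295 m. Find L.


L = q*t/((1+r)*Z)
L = 0.0075*96/((1+0.19)*0.295)
L = 0.72/0.35105

2.0510 m


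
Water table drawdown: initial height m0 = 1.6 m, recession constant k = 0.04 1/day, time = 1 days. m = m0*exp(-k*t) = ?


m = m0 * exp(-k*t)
m = 1.6 * exp(-0.04 * 1)
m = 1.6 * exp(-0.0400)

1.5373 m


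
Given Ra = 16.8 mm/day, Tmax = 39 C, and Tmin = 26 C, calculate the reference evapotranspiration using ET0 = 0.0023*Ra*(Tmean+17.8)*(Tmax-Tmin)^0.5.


Tmean = (Tmax + Tmin)/2 = (39 + 26)/2 = 32.5
ET0 = 0.0023 * 16.8 * (32.5 + 17.8) * sqrt(39 - 26)
ET0 = 0.0023 * 16.8 * 50.3 * 3.605551

7.0077 mm/day


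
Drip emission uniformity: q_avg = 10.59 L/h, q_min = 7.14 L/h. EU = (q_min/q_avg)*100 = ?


EU = (q_min/q_avg)*100 = (7.14/10.59)*100 = 67.4221%

67.4221 %


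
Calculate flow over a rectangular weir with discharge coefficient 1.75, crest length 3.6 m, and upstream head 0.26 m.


Q = C * L * H^(3/2) = 1.75 * 3.6 * 0.26^1.5 = 1.75 * 3.6 * 0.132575

0.8352 m^3/s


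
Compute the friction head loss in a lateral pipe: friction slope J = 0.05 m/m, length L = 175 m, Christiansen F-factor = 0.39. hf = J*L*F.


hf = J * L * F = 0.05 * 175 * 0.39 = 3.4125 m

3.4125 m


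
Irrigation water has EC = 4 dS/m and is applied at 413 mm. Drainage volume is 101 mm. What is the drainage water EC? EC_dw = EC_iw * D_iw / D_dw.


EC_dw = EC_iw * D_iw / D_dw
EC_dw = 4 * 413 / 101
EC_dw = 1652 / 101

16.3564 dS/m


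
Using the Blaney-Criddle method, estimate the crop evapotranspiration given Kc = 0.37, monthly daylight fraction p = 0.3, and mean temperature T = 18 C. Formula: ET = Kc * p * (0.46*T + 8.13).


ET = Kc * p * (0.46*T + 8.13)
ET = 0.37 * 0.3 * (0.46*18 + 8.13)
ET = 0.37 * 0.3 * 16.4100

1.8215 mm/day


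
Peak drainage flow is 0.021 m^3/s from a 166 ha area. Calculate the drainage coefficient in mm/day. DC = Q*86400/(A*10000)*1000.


DC = Q * 86400 / (A * 10000) * 1000
DC = 0.021 * 86400 / (166 * 10000) * 1000
DC = 1814400.0000 / 1660000

1.0930 mm/day


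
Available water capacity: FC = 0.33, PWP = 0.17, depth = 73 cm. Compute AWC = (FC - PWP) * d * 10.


AWC = (FC - PWP) * d * 10
AWC = (0.33 - 0.17) * 73 * 10
AWC = 0.1600 * 73 * 10

116.8000 mm


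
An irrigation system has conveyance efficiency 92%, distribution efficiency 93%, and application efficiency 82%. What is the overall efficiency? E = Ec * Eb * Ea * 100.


Ec = 0.92, Eb = 0.93, Ea = 0.82
E = 0.92 * 0.93 * 0.82 * 100 = 70.1592%

70.1592 %


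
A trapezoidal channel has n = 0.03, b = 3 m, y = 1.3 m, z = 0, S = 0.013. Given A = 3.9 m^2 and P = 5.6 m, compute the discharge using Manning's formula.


R = A/P = 3.9/5.6 = 0.696429
Q = (1/0.03) * 3.9 * 0.696429^(2/3) * 0.013^0.5

11.6457 m^3/s


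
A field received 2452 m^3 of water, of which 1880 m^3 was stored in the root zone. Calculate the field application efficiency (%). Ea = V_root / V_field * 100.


Ea = V_root / V_field * 100 = 1880 / 2452 * 100 = 76.6721%

76.6721 %


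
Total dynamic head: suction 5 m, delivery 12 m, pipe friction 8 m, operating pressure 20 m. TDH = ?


TDH = Hs + Hd + hf + Hp = 5 + 12 + 8 + 20 = 45

45 m


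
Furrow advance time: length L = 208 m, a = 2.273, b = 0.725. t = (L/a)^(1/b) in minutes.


t = (L/a)^(1/b)
t = (208/2.273)^(1/0.725)
t = 91.509019^(1/0.725)

507.5367 min


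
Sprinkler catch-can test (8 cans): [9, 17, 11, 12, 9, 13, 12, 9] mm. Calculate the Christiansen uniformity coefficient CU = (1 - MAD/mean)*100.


mean = 11.500000 mm
MAD = 2.000000 mm
CU = (1 - 2.000000/11.500000)*100

82.6087 %


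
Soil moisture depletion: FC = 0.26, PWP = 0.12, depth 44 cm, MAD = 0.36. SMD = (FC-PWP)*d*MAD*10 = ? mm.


SMD = (FC - PWP) * d * MAD * 10
SMD = (0.26 - 0.12) * 44 * 0.36 * 10
SMD = 0.1400 * 44 * 0.36 * 10

22.1760 mm


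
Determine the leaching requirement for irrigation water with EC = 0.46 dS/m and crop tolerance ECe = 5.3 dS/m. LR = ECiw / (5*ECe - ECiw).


LR = ECiw / (5*ECe - ECiw)
LR = 0.46 / (5*5.3 - 0.46)
LR = 0.46 / 26.0400

0.0177


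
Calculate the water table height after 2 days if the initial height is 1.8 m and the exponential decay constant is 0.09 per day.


m = m0 * exp(-k*t)
m = 1.8 * exp(-0.09 * 2)
m = 1.8 * exp(-0.1800)

1.5035 m


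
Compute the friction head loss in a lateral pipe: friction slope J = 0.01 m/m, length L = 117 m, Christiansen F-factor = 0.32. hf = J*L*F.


hf = J * L * F = 0.01 * 117 * 0.32 = 0.3744 m

0.3744 m


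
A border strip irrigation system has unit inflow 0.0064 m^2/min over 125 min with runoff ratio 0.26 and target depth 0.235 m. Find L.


L = q*t/((1+r)*Z)
L = 0.0064*125/((1+0.26)*0.235)
L = 0.8/0.2961

2.7018 m


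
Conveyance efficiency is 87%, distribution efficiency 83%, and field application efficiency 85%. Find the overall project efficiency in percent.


Ec = 0.87, Eb = 0.83, Ea = 0.85
E = 0.87 * 0.83 * 0.85 * 100 = 61.3785%

61.3785 %


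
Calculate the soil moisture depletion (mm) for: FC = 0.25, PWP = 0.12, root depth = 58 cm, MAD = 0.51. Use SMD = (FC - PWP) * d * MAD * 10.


SMD = (FC - PWP) * d * MAD * 10
SMD = (0.25 - 0.12) * 58 * 0.51 * 10
SMD = 0.1300 * 58 * 0.51 * 10

38.4540 mm


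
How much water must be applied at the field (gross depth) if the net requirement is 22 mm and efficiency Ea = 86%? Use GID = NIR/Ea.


Ea = 86% = 0.86
GID = NIR / Ea = 22 / 0.86 = 25.5814 mm

25.5814 mm


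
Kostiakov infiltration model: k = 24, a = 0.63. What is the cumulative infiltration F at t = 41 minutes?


F = k * t^a = 24 * 41^0.63
F = 24 * 10.376570

249.0377 mm


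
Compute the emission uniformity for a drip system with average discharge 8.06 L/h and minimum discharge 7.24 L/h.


EU = (q_min/q_avg)*100 = (7.24/8.06)*100 = 89.8263%

89.8263 %


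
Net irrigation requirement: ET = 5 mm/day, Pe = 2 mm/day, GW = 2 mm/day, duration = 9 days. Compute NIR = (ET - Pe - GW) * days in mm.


Daily deficit = ET - Pe - GW = 5 - 2 - 2 = 1 mm/day
NIR = 1 * 9 = 9 mm

9.0000 mm


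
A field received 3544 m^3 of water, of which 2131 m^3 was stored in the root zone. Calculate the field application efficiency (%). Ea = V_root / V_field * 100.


Ea = V_root / V_field * 100 = 2131 / 3544 * 100 = 60.1298%

60.1298 %


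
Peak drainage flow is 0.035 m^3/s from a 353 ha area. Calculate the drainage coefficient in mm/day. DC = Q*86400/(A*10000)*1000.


DC = Q * 86400 / (A * 10000) * 1000
DC = 0.035 * 86400 / (353 * 10000) * 1000
DC = 3024000.0000 / 3530000

0.8567 mm/day


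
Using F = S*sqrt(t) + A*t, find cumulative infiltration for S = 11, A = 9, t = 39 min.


F = S*sqrt(t) + A*t
F = 11*sqrt(39) + 9*39
F = 11*6.244998 + 351

419.6950 mm


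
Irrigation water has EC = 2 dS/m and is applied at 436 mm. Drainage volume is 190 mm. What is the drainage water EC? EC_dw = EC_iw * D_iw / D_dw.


EC_dw = EC_iw * D_iw / D_dw
EC_dw = 2 * 436 / 190
EC_dw = 872 / 190

4.5895 dS/m


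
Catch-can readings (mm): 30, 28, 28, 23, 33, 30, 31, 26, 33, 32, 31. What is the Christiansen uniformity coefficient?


mean = 29.545455 mm
MAD = 2.396694 mm
CU = (1 - 2.396694/29.545455)*100

91.8881 %


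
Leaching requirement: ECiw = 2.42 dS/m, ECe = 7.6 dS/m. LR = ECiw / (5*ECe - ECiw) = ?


LR = ECiw / (5*ECe - ECiw)
LR = 2.42 / (5*7.6 - 2.42)
LR = 2.42 / 35.5800

0.0680


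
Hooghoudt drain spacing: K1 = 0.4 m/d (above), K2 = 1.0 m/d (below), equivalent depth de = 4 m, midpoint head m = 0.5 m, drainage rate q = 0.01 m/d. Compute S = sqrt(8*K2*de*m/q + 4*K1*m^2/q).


S^2 = 8*K2*de*m/q + 4*K1*m^2/q
S^2 = 8*1.0*4*0.5/0.01 + 4*0.4*0.5^2/0.01
S = sqrt(1640.0000)

40.4969 m


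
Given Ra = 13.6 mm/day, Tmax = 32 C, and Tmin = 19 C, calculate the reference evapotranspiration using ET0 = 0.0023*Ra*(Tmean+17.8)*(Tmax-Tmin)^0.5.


Tmean = (Tmax + Tmin)/2 = (32 + 19)/2 = 25.5
ET0 = 0.0023 * 13.6 * (25.5 + 17.8) * sqrt(32 - 19)
ET0 = 0.0023 * 13.6 * 43.3 * 3.605551

4.8834 mm/day


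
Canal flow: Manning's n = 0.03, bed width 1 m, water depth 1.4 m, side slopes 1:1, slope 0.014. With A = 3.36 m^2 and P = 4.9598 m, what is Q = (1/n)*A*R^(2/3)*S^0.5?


R = A/P = 3.36/4.9598 = 0.677447
Q = (1/0.03) * 3.36 * 0.677447^(2/3) * 0.014^0.5

10.2219 m^3/s


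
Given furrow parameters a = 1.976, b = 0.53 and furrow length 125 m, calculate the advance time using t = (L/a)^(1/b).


t = (L/a)^(1/b)
t = (125/1.976)^(1/0.53)
t = 63.259109^(1/0.53)

2502.3348 min


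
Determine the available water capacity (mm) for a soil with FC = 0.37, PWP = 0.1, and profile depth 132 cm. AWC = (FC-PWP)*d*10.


AWC = (FC - PWP) * d * 10
AWC = (0.37 - 0.1) * 132 * 10
AWC = 0.2700 * 132 * 10

356.4000 mm


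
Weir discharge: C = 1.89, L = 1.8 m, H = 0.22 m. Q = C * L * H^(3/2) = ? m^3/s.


Q = C * L * H^(3/2) = 1.89 * 1.8 * 0.22^1.5 = 1.89 * 1.8 * 0.103189

0.3510 m^3/s


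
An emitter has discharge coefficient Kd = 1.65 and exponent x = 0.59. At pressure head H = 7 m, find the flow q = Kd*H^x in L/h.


q = Kd * H^x = 1.65 * 7^0.59 = 1.65 * 3.152157

5.2011 L/h


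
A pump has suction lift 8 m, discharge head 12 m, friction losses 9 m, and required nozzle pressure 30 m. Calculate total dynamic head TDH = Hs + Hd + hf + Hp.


TDH = Hs + Hd + hf + Hp = 8 + 12 + 9 + 30 = 59

59 m


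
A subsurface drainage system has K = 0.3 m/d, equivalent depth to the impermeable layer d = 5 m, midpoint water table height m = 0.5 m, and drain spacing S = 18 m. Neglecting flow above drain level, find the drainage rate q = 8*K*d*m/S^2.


q = 8*K*d*m/S^2
q = 8*0.3*5*0.5/18^2
q = 6.0000 / 324

0.0185 m/d


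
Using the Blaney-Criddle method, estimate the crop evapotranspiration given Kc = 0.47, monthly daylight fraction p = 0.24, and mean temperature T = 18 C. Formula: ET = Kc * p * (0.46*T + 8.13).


ET = Kc * p * (0.46*T + 8.13)
ET = 0.47 * 0.24 * (0.46*18 + 8.13)
ET = 0.47 * 0.24 * 16.4100

1.8510 mm/day


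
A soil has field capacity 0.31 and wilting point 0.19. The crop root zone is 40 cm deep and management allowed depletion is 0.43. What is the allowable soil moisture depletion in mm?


SMD = (FC - PWP) * d * MAD * 10
SMD = (0.31 - 0.19) * 40 * 0.43 * 10
SMD = 0.1200 * 40 * 0.43 * 10

20.6400 mm


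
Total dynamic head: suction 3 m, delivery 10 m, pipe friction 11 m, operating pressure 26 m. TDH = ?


TDH = Hs + Hd + hf + Hp = 3 + 10 + 11 + 26 = 50

50 m


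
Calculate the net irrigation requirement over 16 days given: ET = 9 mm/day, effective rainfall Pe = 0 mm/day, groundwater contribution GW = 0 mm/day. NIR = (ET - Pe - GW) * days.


Daily deficit = ET - Pe - GW = 9 - 0 - 0 = 9 mm/day
NIR = 9 * 16 = 144 mm

144.0000 mm


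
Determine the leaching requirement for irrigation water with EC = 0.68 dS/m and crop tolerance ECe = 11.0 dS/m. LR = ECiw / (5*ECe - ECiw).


LR = ECiw / (5*ECe - ECiw)
LR = 0.68 / (5*11.0 - 0.68)
LR = 0.68 / 54.3200

0.0125


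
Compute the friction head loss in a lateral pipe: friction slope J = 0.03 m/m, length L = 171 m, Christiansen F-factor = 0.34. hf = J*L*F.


hf = J * L * F = 0.03 * 171 * 0.34 = 1.7442 m

1.7442 m


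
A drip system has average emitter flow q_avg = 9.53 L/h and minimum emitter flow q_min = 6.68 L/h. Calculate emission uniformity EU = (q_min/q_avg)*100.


EU = (q_min/q_avg)*100 = (6.68/9.53)*100 = 70.0944%

70.0944 %


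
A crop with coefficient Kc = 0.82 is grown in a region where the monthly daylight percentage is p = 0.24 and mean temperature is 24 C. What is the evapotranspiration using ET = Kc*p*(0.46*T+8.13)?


ET = Kc * p * (0.46*T + 8.13)
ET = 0.82 * 0.24 * (0.46*24 + 8.13)
ET = 0.82 * 0.24 * 19.1700

3.7727 mm/day


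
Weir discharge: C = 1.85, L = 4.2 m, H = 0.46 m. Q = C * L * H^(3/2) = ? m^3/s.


Q = C * L * H^(3/2) = 1.85 * 4.2 * 0.46^1.5 = 1.85 * 4.2 * 0.311987

2.4241 m^3/s


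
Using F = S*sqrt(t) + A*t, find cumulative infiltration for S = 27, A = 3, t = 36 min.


F = S*sqrt(t) + A*t
F = 27*sqrt(36) + 3*36
F = 27*6.000000 + 108

270.0000 mm


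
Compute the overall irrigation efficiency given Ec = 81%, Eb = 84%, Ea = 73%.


Ec = 0.81, Eb = 0.84, Ea = 0.73
E = 0.81 * 0.84 * 0.73 * 100 = 49.6692%

49.6692 %


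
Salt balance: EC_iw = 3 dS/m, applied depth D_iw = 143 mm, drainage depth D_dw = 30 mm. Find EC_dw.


EC_dw = EC_iw * D_iw / D_dw
EC_dw = 3 * 143 / 30
EC_dw = 429 / 30

14.3000 dS/m


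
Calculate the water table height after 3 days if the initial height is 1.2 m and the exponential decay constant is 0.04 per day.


m = m0 * exp(-k*t)
m = 1.2 * exp(-0.04 * 3)
m = 1.2 * exp(-0.1200)

1.0643 m


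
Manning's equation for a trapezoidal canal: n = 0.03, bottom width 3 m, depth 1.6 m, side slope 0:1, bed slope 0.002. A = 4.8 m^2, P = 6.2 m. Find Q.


R = A/P = 4.8/6.2 = 0.774194
Q = (1/0.03) * 4.8 * 0.774194^(2/3) * 0.002^0.5

6.0330 m^3/s


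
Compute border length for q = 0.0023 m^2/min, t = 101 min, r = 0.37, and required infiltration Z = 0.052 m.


L = q*t/((1+r)*Z)
L = 0.0023*101/((1+0.37)*0.052)
L = 0.2323/0.07124

3.2608 m


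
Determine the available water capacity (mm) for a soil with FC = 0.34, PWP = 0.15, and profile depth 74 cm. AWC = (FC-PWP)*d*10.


AWC = (FC - PWP) * d * 10
AWC = (0.34 - 0.15) * 74 * 10
AWC = 0.1900 * 74 * 10

140.6000 mm


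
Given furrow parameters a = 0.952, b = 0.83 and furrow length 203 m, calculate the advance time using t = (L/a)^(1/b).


t = (L/a)^(1/b)
t = (203/0.952)^(1/0.83)
t = 213.235294^(1/0.83)

639.5203 min


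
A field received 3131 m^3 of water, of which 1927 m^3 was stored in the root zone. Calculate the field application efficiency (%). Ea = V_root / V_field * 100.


Ea = V_root / V_field * 100 = 1927 / 3131 * 100 = 61.5458%

61.5458 %


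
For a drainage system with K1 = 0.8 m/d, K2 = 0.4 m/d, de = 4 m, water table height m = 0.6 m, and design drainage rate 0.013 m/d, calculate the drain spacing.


S^2 = 8*K2*de*m/q + 4*K1*m^2/q
S^2 = 8*0.4*4*0.6/0.013 + 4*0.8*0.6^2/0.013
S = sqrt(679.3846)

26.0650 m


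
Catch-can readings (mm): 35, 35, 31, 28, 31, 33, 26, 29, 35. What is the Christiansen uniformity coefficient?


mean = 31.444444 mm
MAD = 2.716049 mm
CU = (1 - 2.716049/31.444444)*100

91.3624 %


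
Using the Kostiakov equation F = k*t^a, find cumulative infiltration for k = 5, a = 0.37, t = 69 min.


F = k * t^a = 5 * 69^0.37
F = 5 * 4.790426

23.9521 mm


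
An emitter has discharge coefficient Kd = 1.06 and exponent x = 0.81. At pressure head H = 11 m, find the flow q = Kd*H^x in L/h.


q = Kd * H^x = 1.06 * 11^0.81 = 1.06 * 6.974741

7.3932 L/h


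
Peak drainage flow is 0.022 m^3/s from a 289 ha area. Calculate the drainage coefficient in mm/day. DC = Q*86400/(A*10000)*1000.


DC = Q * 86400 / (A * 10000) * 1000
DC = 0.022 * 86400 / (289 * 10000) * 1000
DC = 1900800.0000 / 2890000

0.6577 mm/day


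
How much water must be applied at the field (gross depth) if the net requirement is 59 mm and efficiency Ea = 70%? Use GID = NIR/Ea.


Ea = 70% = 0.7
GID = NIR / Ea = 59 / 0.7 = 84.2857 mm

84.2857 mm


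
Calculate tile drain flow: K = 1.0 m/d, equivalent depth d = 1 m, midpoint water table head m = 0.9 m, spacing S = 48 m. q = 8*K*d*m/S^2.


q = 8*K*d*m/S^2
q = 8*1.0*1*0.9/48^2
q = 7.2000 / 2304

0.0031 m/d


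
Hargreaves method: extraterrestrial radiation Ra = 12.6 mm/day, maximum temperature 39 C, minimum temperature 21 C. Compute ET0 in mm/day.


Tmean = (Tmax + Tmin)/2 = (39 + 21)/2 = 30.0
ET0 = 0.0023 * 12.6 * (30.0 + 17.8) * sqrt(39 - 21)
ET0 = 0.0023 * 12.6 * 47.8 * 4.242641

5.8771 mm/day


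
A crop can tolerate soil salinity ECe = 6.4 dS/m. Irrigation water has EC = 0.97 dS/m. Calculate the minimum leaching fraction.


LR = ECiw / (5*ECe - ECiw)
LR = 0.97 / (5*6.4 - 0.97)
LR = 0.97 / 31.0300

0.0313


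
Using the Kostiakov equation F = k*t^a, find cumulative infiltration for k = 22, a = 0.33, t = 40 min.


F = k * t^a = 22 * 40^0.33
F = 22 * 3.378157

74.3195 mm


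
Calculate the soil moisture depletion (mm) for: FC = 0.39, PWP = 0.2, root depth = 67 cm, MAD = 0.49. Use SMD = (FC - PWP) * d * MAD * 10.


SMD = (FC - PWP) * d * MAD * 10
SMD = (0.39 - 0.2) * 67 * 0.49 * 10
SMD = 0.1900 * 67 * 0.49 * 10

62.3770 mm


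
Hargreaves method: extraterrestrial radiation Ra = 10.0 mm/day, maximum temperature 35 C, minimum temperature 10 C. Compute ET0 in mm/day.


Tmean = (Tmax + Tmin)/2 = (35 + 10)/2 = 22.5
ET0 = 0.0023 * 10.0 * (22.5 + 17.8) * sqrt(35 - 10)
ET0 = 0.0023 * 10.0 * 40.3 * 5.000000

4.6345 mm/day


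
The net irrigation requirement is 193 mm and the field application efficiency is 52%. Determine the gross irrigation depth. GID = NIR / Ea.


Ea = 52% = 0.52
GID = NIR / Ea = 193 / 0.52 = 371.1538 mm

371.1538 mm


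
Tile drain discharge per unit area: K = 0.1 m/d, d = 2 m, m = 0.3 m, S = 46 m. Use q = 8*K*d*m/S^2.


q = 8*K*d*m/S^2
q = 8*0.1*2*0.3/46^2
q = 0.4800 / 2116

2.2684e-04 m/d


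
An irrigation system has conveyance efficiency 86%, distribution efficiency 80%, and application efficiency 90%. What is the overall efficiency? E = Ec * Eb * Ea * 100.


Ec = 0.86, Eb = 0.8, Ea = 0.9
E = 0.86 * 0.8 * 0.9 * 100 = 61.9200%

61.9200 %


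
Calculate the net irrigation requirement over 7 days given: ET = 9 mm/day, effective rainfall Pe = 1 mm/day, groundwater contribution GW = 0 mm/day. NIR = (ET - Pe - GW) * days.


Daily deficit = ET - Pe - GW = 9 - 1 - 0 = 8 mm/day
NIR = 8 * 7 = 56 mm

56.0000 mm


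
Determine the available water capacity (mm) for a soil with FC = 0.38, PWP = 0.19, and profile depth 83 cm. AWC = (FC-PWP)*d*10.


AWC = (FC - PWP) * d * 10
AWC = (0.38 - 0.19) * 83 * 10
AWC = 0.1900 * 83 * 10

157.7000 mm


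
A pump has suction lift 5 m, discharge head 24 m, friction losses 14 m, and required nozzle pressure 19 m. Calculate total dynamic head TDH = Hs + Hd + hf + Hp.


TDH = Hs + Hd + hf + Hp = 5 + 24 + 14 + 19 = 62

62 m


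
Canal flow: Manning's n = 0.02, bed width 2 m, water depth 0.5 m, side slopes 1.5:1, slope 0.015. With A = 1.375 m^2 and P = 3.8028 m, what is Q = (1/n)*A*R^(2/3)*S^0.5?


R = A/P = 1.375/3.8028 = 0.361576
Q = (1/0.02) * 1.375 * 0.361576^(2/3) * 0.015^0.5

4.2735 m^3/s


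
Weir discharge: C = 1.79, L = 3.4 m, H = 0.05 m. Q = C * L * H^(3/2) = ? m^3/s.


Q = C * L * H^(3/2) = 1.79 * 3.4 * 0.05^1.5 = 1.79 * 3.4 * 0.011180

0.0680 m^3/s


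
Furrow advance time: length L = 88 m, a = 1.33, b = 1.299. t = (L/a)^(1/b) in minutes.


t = (L/a)^(1/b)
t = (88/1.33)^(1/1.299)
t = 66.165414^(1/1.299)

25.2095 min


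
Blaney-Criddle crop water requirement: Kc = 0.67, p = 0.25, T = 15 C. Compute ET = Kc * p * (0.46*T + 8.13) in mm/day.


ET = Kc * p * (0.46*T + 8.13)
ET = 0.67 * 0.25 * (0.46*15 + 8.13)
ET = 0.67 * 0.25 * 15.0300

2.5175 mm/day


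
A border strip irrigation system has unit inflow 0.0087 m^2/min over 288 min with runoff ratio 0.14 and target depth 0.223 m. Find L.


L = q*t/((1+r)*Z)
L = 0.0087*288/((1+0.14)*0.223)
L = 2.5056/0.25422

9.8560 m


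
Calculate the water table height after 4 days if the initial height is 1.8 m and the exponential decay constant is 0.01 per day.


m = m0 * exp(-k*t)
m = 1.8 * exp(-0.01 * 4)
m = 1.8 * exp(-0.0400)

1.7294 m


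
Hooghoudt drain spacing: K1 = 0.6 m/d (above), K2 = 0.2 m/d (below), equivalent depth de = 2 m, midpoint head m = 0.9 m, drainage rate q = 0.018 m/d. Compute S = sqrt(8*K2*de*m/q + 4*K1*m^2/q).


S^2 = 8*K2*de*m/q + 4*K1*m^2/q
S^2 = 8*0.2*2*0.9/0.018 + 4*0.6*0.9^2/0.018
S = sqrt(268.0000)

16.3707 m


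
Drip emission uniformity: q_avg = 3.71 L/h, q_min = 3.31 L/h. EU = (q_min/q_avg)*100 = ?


EU = (q_min/q_avg)*100 = (3.31/3.71)*100 = 89.2183%

89.2183 %


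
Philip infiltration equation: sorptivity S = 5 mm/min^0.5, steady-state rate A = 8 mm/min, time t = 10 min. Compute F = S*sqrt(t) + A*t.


F = S*sqrt(t) + A*t
F = 5*sqrt(10) + 8*10
F = 5*3.162278 + 80

95.8114 mm


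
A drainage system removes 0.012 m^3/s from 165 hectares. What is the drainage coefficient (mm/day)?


DC = Q * 86400 / (A * 10000) * 1000
DC = 0.012 * 86400 / (165 * 10000) * 1000
DC = 1036800.0000 / 1650000

0.6284 mm/day


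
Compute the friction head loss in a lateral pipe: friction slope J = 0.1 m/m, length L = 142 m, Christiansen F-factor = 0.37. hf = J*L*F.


hf = J * L * F = 0.1 * 142 * 0.37 = 5.2540 m

5.2540 m


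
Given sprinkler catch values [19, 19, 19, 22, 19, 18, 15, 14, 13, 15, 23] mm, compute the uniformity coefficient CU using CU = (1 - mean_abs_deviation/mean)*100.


mean = 17.818182 mm
MAD = 2.595041 mm
CU = (1 - 2.595041/17.818182)*100

85.4360 %


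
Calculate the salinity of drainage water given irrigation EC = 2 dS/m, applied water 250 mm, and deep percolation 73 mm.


EC_dw = EC_iw * D_iw / D_dw
EC_dw = 2 * 250 / 73
EC_dw = 500 / 73

6.8493 dS/m


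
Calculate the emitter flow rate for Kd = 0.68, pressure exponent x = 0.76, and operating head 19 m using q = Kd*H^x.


q = Kd * H^x = 0.68 * 19^0.76 = 0.68 * 9.372441

6.3733 L/h


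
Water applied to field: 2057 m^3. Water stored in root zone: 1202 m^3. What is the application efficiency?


Ea = V_root / V_field * 100 = 1202 / 2057 * 100 = 58.4346%

58.4346 %


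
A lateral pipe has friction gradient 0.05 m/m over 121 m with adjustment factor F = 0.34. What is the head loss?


hf = J * L * F = 0.05 * 121 * 0.34 = 2.0570 m

2.0570 m


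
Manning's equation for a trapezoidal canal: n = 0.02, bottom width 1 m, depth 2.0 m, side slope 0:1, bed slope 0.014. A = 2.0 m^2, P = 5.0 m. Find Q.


R = A/P = 2.0/5.0 = 0.400000
Q = (1/0.02) * 2.0 * 0.400000^(2/3) * 0.014^0.5

6.4235 m^3/s


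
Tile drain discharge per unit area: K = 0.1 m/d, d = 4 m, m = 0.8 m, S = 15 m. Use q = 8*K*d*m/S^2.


q = 8*K*d*m/S^2
q = 8*0.1*4*0.8/15^2
q = 2.5600 / 225

0.0114 m/d


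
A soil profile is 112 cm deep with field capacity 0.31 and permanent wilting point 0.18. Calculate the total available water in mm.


AWC = (FC - PWP) * d * 10
AWC = (0.31 - 0.18) * 112 * 10
AWC = 0.1300 * 112 * 10

145.6000 mm


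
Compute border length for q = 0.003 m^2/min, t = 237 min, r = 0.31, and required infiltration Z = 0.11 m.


L = q*t/((1+r)*Z)
L = 0.003*237/((1+0.31)*0.11)
L = 0.711/0.1441

4.9341 m


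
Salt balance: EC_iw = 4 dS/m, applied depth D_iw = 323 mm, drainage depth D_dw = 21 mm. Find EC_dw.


EC_dw = EC_iw * D_iw / D_dw
EC_dw = 4 * 323 / 21
EC_dw = 1292 / 21

61.5238 dS/m


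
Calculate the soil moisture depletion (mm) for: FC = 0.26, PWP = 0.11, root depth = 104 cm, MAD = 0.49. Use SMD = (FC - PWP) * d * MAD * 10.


SMD = (FC - PWP) * d * MAD * 10
SMD = (0.26 - 0.11) * 104 * 0.49 * 10
SMD = 0.1500 * 104 * 0.49 * 10

76.4400 mm


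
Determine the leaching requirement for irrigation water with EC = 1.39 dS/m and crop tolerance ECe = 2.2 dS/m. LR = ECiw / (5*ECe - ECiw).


LR = ECiw / (5*ECe - ECiw)
LR = 1.39 / (5*2.2 - 1.39)
LR = 1.39 / 9.6100

0.1446


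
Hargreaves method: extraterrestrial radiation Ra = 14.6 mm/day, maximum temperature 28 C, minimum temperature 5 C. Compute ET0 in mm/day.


Tmean = (Tmax + Tmin)/2 = (28 + 5)/2 = 16.5
ET0 = 0.0023 * 14.6 * (16.5 + 17.8) * sqrt(28 - 5)
ET0 = 0.0023 * 14.6 * 34.3 * 4.795832

5.5238 mm/day


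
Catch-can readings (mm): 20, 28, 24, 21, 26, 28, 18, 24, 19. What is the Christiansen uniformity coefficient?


mean = 23.111111 mm
MAD = 3.209877 mm
CU = (1 - 3.209877/23.111111)*100

86.1111 %


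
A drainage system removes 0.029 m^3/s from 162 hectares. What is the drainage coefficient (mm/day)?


DC = Q * 86400 / (A * 10000) * 1000
DC = 0.029 * 86400 / (162 * 10000) * 1000
DC = 2505600.0000 / 1620000

1.5467 mm/day


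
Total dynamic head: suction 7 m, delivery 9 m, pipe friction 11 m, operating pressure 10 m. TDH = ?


TDH = Hs + Hd + hf + Hp = 7 + 9 + 11 + 10 = 37

37 m


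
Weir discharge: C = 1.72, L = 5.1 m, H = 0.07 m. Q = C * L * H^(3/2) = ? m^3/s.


Q = C * L * H^(3/2) = 1.72 * 5.1 * 0.07^1.5 = 1.72 * 5.1 * 0.018520

0.1625 m^3/s


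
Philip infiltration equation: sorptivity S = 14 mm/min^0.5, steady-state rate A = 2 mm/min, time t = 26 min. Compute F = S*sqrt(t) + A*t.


F = S*sqrt(t) + A*t
F = 14*sqrt(26) + 2*26
F = 14*5.099020 + 52

123.3863 mm


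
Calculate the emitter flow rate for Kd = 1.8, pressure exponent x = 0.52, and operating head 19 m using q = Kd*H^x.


q = Kd * H^x = 1.8 * 19^0.52 = 1.8 * 4.623298

8.3219 L/h


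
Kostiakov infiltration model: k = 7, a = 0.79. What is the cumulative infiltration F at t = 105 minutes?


F = k * t^a = 7 * 105^0.79
F = 7 * 39.512958

276.5907 mm


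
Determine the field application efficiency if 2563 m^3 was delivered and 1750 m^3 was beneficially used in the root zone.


Ea = V_root / V_field * 100 = 1750 / 2563 * 100 = 68.2794%

68.2794 %


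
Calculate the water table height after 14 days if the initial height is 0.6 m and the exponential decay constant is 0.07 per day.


m = m0 * exp(-k*t)
m = 0.6 * exp(-0.07 * 14)
m = 0.6 * exp(-0.9800)

0.2252 m


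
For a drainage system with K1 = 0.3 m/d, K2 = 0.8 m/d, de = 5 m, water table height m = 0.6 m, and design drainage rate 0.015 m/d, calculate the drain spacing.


S^2 = 8*K2*de*m/q + 4*K1*m^2/q
S^2 = 8*0.8*5*0.6/0.015 + 4*0.3*0.6^2/0.015
S = sqrt(1308.8000)

36.1773 m


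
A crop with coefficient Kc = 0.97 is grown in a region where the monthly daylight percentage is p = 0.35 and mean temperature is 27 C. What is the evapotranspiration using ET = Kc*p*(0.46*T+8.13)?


ET = Kc * p * (0.46*T + 8.13)
ET = 0.97 * 0.35 * (0.46*27 + 8.13)
ET = 0.97 * 0.35 * 20.5500

6.9767 mm/day


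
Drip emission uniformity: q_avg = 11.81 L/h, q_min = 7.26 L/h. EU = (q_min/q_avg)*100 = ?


EU = (q_min/q_avg)*100 = (7.26/11.81)*100 = 61.4733%

61.4733 %


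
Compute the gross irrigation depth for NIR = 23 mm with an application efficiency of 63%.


Ea = 63% = 0.63
GID = NIR / Ea = 23 / 0.63 = 36.5079 mm

36.5079 mm


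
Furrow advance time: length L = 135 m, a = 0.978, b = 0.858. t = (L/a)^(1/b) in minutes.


t = (L/a)^(1/b)
t = (135/0.978)^(1/0.858)
t = 138.036810^(1/0.858)

312.0086 min


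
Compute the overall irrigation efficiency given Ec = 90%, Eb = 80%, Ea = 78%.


Ec = 0.9, Eb = 0.8, Ea = 0.78
E = 0.9 * 0.8 * 0.78 * 100 = 56.1600%

56.1600 %


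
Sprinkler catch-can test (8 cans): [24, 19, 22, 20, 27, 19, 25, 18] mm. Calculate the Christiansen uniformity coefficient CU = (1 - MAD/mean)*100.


mean = 21.750000 mm
MAD = 2.750000 mm
CU = (1 - 2.750000/21.750000)*100

87.3563 %


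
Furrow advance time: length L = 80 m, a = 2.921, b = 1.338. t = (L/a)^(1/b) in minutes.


t = (L/a)^(1/b)
t = (80/2.921)^(1/1.338)
t = 27.387881^(1/1.338)

11.8688 min


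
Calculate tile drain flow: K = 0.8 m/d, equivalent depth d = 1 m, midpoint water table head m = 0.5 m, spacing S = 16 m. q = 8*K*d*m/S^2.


q = 8*K*d*m/S^2
q = 8*0.8*1*0.5/16^2
q = 3.2000 / 256

0.0125 m/d


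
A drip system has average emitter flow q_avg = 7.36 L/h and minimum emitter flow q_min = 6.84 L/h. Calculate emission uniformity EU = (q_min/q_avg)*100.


EU = (q_min/q_avg)*100 = (6.84/7.36)*100 = 92.9348%

92.9348 %


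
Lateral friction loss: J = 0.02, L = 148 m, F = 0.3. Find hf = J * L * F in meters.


hf = J * L * F = 0.02 * 148 * 0.3 = 0.8880 m

0.8880 m


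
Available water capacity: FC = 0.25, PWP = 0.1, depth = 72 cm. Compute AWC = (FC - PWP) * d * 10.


AWC = (FC - PWP) * d * 10
AWC = (0.25 - 0.1) * 72 * 10
AWC = 0.1500 * 72 * 10

108.0000 mm


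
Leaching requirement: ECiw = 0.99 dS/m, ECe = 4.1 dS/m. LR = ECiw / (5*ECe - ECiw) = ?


LR = ECiw / (5*ECe - ECiw)
LR = 0.99 / (5*4.1 - 0.99)
LR = 0.99 / 19.5100

0.0507


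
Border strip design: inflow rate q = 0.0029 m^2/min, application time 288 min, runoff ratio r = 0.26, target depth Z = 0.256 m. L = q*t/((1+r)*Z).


L = q*t/((1+r)*Z)
L = 0.0029*288/((1+0.26)*0.256)
L = 0.8352/0.32256

2.5893 m


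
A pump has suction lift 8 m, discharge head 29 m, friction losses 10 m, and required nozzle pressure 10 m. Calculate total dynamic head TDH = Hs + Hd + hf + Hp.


TDH = Hs + Hd + hf + Hp = 8 + 29 + 10 + 10 = 57

57 m


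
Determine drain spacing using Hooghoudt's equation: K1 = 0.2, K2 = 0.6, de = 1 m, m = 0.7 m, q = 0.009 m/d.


S^2 = 8*K2*de*m/q + 4*K1*m^2/q
S^2 = 8*0.6*1*0.7/0.009 + 4*0.2*0.7^2/0.009
S = sqrt(416.8889)

20.4179 m


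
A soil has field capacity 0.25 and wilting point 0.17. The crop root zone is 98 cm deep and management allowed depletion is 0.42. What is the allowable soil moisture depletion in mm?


SMD = (FC - PWP) * d * MAD * 10
SMD = (0.25 - 0.17) * 98 * 0.42 * 10
SMD = 0.0800 * 98 * 0.42 * 10

32.9280 mm


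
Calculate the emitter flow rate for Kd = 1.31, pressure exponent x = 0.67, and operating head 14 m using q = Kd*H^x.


q = Kd * H^x = 1.31 * 14^0.67 = 1.31 * 5.860110

7.6767 L/h


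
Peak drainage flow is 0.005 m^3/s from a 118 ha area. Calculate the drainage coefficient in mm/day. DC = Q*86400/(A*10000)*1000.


DC = Q * 86400 / (A * 10000) * 1000
DC = 0.005 * 86400 / (118 * 10000) * 1000
DC = 432000.0000 / 1180000

0.3661 mm/day


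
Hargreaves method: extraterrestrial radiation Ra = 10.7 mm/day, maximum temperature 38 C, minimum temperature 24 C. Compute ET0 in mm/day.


Tmean = (Tmax + Tmin)/2 = (38 + 24)/2 = 31.0
ET0 = 0.0023 * 10.7 * (31.0 + 17.8) * sqrt(38 - 24)
ET0 = 0.0023 * 10.7 * 48.8 * 3.741657

4.4936 mm/day


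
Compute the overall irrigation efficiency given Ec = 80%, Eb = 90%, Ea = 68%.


Ec = 0.8, Eb = 0.9, Ea = 0.68
E = 0.8 * 0.9 * 0.68 * 100 = 48.9600%

48.9600 %


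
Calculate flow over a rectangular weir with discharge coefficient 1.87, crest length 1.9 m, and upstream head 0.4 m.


Q = C * L * H^(3/2) = 1.87 * 1.9 * 0.4^1.5 = 1.87 * 1.9 * 0.252982

0.8988 m^3/s


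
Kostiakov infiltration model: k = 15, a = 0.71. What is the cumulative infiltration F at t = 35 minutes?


F = k * t^a = 15 * 35^0.71
F = 15 * 12.482119

187.2318 mm


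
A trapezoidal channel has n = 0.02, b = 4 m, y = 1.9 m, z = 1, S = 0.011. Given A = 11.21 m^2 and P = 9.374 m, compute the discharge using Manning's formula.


R = A/P = 11.21/9.374 = 1.195861
Q = (1/0.02) * 11.21 * 1.195861^(2/3) * 0.011^0.5

66.2307 m^3/s


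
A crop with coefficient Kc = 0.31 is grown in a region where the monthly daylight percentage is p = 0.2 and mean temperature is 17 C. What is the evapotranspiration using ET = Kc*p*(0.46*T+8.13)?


ET = Kc * p * (0.46*T + 8.13)
ET = 0.31 * 0.2 * (0.46*17 + 8.13)
ET = 0.31 * 0.2 * 15.9500

0.9889 mm/day


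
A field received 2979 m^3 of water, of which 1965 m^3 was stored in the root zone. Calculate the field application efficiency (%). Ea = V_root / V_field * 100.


Ea = V_root / V_field * 100 = 1965 / 2979 * 100 = 65.9617%

65.9617 %


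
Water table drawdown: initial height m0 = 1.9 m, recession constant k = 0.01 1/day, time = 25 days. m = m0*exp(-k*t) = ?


m = m0 * exp(-k*t)
m = 1.9 * exp(-0.01 * 25)
m = 1.9 * exp(-0.2500)

1.4797 m


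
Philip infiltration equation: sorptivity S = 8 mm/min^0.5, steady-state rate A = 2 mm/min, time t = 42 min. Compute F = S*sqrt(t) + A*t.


F = S*sqrt(t) + A*t
F = 8*sqrt(42) + 2*42
F = 8*6.480741 + 84

135.8459 mm


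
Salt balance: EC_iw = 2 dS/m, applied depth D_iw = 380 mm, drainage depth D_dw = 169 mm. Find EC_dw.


EC_dw = EC_iw * D_iw / D_dw
EC_dw = 2 * 380 / 169
EC_dw = 760 / 169

4.4970 dS/m


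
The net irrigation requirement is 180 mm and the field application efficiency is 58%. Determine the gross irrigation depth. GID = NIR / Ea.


Ea = 58% = 0.58
GID = NIR / Ea = 180 / 0.58 = 310.3448 mm

310.3448 mm


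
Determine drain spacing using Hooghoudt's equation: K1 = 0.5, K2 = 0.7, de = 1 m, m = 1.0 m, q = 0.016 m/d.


S^2 = 8*K2*de*m/q + 4*K1*m^2/q
S^2 = 8*0.7*1*1.0/0.016 + 4*0.5*1.0^2/0.016
S = sqrt(475.0000)

21.7945 m


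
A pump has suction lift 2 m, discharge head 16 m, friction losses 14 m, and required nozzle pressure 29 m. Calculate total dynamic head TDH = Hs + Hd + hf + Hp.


TDH = Hs + Hd + hf + Hp = 2 + 16 + 14 + 29 = 61

61 m


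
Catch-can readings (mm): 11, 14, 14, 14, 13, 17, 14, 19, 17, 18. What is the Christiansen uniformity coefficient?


mean = 15.100000 mm
MAD = 2.120000 mm
CU = (1 - 2.120000/15.100000)*100

85.9603 %


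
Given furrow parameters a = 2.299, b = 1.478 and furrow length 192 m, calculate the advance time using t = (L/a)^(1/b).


t = (L/a)^(1/b)
t = (192/2.299)^(1/1.478)
t = 83.514572^(1/1.478)

19.9639 min
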